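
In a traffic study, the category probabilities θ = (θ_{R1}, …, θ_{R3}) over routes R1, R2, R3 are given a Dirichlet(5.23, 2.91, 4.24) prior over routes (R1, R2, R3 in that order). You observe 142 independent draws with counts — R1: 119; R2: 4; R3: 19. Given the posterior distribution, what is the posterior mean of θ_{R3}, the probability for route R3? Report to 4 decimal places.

0.1505

The Dirichlet prior is conjugate to the Multinomial likelihood: each posterior αⱼ = prior αⱼ + observed count nⱼ.
Posterior concentration: (124.23, 6.91, 23.24), total = 154.38.
E[θ_{R3}|data] = α_{R3}/Σα = 23.24/154.38 = 0.1505.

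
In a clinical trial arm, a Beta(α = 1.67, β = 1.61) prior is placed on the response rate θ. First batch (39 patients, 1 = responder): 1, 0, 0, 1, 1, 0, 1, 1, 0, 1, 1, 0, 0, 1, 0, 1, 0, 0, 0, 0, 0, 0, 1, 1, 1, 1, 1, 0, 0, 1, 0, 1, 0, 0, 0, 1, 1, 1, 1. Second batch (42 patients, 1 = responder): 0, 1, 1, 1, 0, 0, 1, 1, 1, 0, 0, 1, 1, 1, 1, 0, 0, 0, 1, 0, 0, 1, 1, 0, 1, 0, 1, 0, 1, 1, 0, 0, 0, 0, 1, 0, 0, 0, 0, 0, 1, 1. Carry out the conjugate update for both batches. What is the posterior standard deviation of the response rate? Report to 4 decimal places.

0.0541

The Beta prior is conjugate to a Binomial/Bernoulli likelihood; the update adds successes to α and failures to β.
After batch 1: Beta(1.67+20, 1.61+19) = Beta(21.67, 20.61).
After batch 2: Beta(21.67+20, 20.61+22) = Beta(41.67, 42.61).
Var = αβ/((α+β)²(α+β+1)) = 41.67·42.61/(84.28²·85.28) = 0.00293116; SD = √0.00293116 = 0.0541.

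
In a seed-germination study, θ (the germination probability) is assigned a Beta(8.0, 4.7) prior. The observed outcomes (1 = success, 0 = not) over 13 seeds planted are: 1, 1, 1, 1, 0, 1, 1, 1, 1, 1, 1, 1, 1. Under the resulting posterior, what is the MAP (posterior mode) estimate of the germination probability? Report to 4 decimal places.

The Beta prior is conjugate to a Binomial/Bernoulli likelihood; the update adds successes to α and failures to β.
Posterior: Beta(α+k, β+n−k) = Beta(8.0+12, 4.7+1) = Beta(20.0, 5.7).
Mode of Beta(a,b) for a,b>1 is (a−1)/(a+b−2) = 19.0/23.7 = 0.8017.

0.8017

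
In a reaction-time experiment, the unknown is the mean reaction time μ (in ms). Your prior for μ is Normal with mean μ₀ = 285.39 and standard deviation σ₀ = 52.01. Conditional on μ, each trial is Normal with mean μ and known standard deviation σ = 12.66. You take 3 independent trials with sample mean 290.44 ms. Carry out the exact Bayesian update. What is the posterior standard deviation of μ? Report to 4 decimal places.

For Normal data with known variance σ², a Normal(μ₀, σ₀²) prior on μ is conjugate. Posterior precision = 1/σ₀² + n/σ²; posterior mean is the precision-weighted average of μ₀ and x̄.
σ₀² = 52.01² = 2705.0401, σ² = 12.66² = 160.2756; σ² + n·σ₀² = 160.2756 + 3·2705.0401 = 8275.3959.
Posterior precision = 1/σ₀² + n/σ² = 1/2705.0401 + 3/160.2756 = (σ² + n·σ₀²)/(σ₀²σ²) = 8275.3959/(2705.0401·160.2756); posterior variance σₙ² = σ₀²σ²/(σ² + n·σ₀²) = 2705.0401·160.2756/8275.3959 = 52.390475.
Posterior SD = √σₙ² = √(2705.0401·160.2756/8275.3959) = 7.2381.

7.2381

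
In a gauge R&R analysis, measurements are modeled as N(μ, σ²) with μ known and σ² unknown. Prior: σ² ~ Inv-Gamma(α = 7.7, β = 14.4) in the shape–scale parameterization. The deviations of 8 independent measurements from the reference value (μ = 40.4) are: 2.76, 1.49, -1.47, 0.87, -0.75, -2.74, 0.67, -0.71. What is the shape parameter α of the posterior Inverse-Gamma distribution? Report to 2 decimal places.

11.70

With known mean μ and an Inverse-Gamma(α, β) prior on σ², the Normal likelihood is conjugate: posterior is Inv-Gamma(α + n/2, β + Σ(xᵢ−μ)²/2).
Σ(xᵢ−μ)² = (2.76)² + (1.49)² + (-1.47)² + (0.87)² + (-0.75)² + (-2.74)² + (0.67)² + (-0.71)² = 21.7786.
Posterior: Inv-Gamma(7.7 + 8/2, 14.4 + 21.7786/2) = Inv-Gamma(11.70, 25.28930).
Posterior α = 11.70.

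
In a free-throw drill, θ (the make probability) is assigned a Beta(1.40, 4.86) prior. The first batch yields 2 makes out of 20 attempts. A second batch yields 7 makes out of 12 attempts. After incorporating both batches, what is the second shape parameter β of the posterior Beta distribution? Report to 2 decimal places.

27.86

The Beta prior is conjugate to a Binomial/Bernoulli likelihood; the update adds successes to α and failures to β.
After batch 1: Beta(1.40+2, 4.86+18) = Beta(3.40, 22.86).
After batch 2: Beta(3.40+7, 22.86+5) = Beta(10.40, 27.86).
Posterior β = 27.86.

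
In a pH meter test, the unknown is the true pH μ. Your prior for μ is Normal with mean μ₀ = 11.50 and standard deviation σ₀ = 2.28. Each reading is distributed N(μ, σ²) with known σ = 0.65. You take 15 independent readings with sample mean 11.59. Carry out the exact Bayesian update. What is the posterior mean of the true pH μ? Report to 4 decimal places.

For Normal data with known variance σ², a Normal(μ₀, σ₀²) prior on μ is conjugate. Posterior precision = 1/σ₀² + n/σ²; posterior mean is the precision-weighted average of μ₀ and x̄.
n·x̄ = 15·11.59 = 173.85.
σ₀² = 2.28² = 5.1984, σ² = 0.65² = 0.4225; σ² + n·σ₀² = 0.4225 + 15·5.1984 = 78.3985.
Posterior mean = (μ₀/σ₀² + n·x̄/σ²)/(1/σ₀² + n/σ²) = (σ²·μ₀ + σ₀²·n·x̄)/(σ² + n·σ₀²) = (0.4225·11.50 + 5.1984·173.85)/78.3985 = 908.60059/78.3985 = 11.5895.

11.5895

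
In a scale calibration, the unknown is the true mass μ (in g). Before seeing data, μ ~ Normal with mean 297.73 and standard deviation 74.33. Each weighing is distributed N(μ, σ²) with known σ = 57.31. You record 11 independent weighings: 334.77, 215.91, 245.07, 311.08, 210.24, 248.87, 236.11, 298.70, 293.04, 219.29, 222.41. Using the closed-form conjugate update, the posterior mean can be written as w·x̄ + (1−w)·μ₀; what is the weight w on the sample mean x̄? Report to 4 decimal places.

0.9487

For Normal data with known variance σ², a Normal(μ₀, σ₀²) prior on μ is conjugate. Posterior precision = 1/σ₀² + n/σ²; posterior mean is the precision-weighted average of μ₀ and x̄.
σ₀² = 74.33² = 5524.9489, σ² = 57.31² = 3284.4361. Prior precision 1/σ₀² = 1/5524.9489; data precision n/σ² = 11/3284.4361.
w = (n/σ²)/(1/σ₀² + n/σ²) = n·σ₀²/(σ² + n·σ₀²) = 11·5524.9489/(3284.4361 + 11·5524.9489) = 60774.4379/64058.874 = 0.9487.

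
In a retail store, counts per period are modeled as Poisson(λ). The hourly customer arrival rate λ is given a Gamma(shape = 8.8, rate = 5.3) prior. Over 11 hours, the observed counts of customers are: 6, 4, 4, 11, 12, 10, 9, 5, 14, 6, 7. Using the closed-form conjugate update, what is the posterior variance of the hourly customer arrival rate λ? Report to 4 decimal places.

0.3643

With a Gamma(shape α, rate β) prior, the Poisson likelihood is conjugate: the posterior is Gamma(α + ΣXᵢ, β + n).
Sum of counts S = 88 over n = 11 hours.
Posterior: Gamma(α+S, β+n) = Gamma(8.8+88, 5.3+11) = Gamma(96.8, 16.3).
Var = α/β² = 96.8/16.3² = 0.3643.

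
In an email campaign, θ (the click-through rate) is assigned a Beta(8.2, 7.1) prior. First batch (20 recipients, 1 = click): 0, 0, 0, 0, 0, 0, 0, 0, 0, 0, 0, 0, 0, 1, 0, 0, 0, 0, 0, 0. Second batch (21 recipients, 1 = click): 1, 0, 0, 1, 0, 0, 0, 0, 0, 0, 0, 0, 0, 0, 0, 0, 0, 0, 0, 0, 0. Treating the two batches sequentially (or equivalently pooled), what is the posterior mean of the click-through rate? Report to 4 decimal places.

0.1989

The Beta prior is conjugate to a Binomial/Bernoulli likelihood; the update adds successes to α and failures to β.
After batch 1: Beta(8.2+1, 7.1+19) = Beta(9.2, 26.1).
After batch 2: Beta(9.2+2, 26.1+19) = Beta(11.2, 45.1).
Posterior mean = α/(α+β) = 11.2/56.3 = 0.1989.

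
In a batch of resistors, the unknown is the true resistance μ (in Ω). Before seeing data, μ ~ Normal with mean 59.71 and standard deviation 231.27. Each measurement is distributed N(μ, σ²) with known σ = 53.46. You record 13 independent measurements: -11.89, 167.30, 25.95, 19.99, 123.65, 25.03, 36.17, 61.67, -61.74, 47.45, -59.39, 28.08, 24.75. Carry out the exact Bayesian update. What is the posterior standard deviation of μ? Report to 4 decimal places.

14.7968

For Normal data with known variance σ², a Normal(μ₀, σ₀²) prior on μ is conjugate. Posterior precision = 1/σ₀² + n/σ²; posterior mean is the precision-weighted average of μ₀ and x̄.
σ₀² = 231.27² = 53485.8129, σ² = 53.46² = 2857.9716; σ² + n·σ₀² = 2857.9716 + 13·53485.8129 = 698173.5393.
Posterior precision = 1/σ₀² + n/σ² = 1/53485.8129 + 13/2857.9716 = (σ² + n·σ₀²)/(σ₀²σ²) = 698173.5393/(53485.8129·2857.9716); posterior variance σₙ² = σ₀²σ²/(σ² + n·σ₀²) = 53485.8129·2857.9716/698173.5393 = 218.944039.
Posterior SD = √σₙ² = √(53485.8129·2857.9716/698173.5393) = 14.7968.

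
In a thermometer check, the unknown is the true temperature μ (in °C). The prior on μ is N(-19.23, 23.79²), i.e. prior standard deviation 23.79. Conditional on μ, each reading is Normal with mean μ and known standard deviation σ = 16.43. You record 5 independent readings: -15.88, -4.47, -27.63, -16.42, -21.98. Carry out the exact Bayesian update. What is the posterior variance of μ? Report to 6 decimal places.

49.287318

For Normal data with known variance σ², a Normal(μ₀, σ₀²) prior on μ is conjugate. Posterior precision = 1/σ₀² + n/σ²; posterior mean is the precision-weighted average of μ₀ and x̄.
σ₀² = 23.79² = 565.9641, σ² = 16.43² = 269.9449; σ² + n·σ₀² = 269.9449 + 5·565.9641 = 3099.7654.
Posterior precision = 1/σ₀² + n/σ² = 1/565.9641 + 5/269.9449 = (σ² + n·σ₀²)/(σ₀²σ²) = 3099.7654/(565.9641·269.9449); posterior variance σₙ² = σ₀²σ²/(σ² + n·σ₀²) = 565.9641·269.9449/3099.7654 = 49.287318.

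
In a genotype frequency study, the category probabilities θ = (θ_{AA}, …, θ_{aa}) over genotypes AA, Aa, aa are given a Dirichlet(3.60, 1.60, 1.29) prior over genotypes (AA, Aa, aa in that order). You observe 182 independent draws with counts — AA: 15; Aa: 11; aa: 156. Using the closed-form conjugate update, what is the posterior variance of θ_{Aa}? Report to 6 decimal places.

0.000329

The Dirichlet prior is conjugate to the Multinomial likelihood: each posterior αⱼ = prior αⱼ + observed count nⱼ.
Posterior concentration: (18.60, 12.60, 157.29), total = 188.49.
Var[θ_j] = α_j(Σα−α_j)/((Σα)²(Σα+1)) = 12.60·175.89/(188.49²·189.49) = 0.000329.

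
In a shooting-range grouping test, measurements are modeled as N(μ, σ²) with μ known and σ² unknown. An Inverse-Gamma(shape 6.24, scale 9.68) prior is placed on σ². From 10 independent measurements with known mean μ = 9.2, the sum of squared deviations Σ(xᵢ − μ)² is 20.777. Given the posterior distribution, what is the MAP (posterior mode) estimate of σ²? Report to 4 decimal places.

With known mean μ and an Inverse-Gamma(α, β) prior on σ², the Normal likelihood is conjugate: posterior is Inv-Gamma(α + n/2, β + Σ(xᵢ−μ)²/2).
Posterior: Inv-Gamma(6.24 + 10/2, 9.68 + 20.777/2) = Inv-Gamma(11.24, 20.0685).
Mode = β/(α+1) = 20.0685/12.24 = 1.6396.

1.6396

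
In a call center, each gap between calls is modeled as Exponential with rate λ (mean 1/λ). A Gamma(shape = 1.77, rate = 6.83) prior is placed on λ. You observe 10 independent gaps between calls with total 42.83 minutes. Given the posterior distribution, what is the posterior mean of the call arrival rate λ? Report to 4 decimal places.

With a Gamma(shape α, rate β) prior on the exponential rate λ, the posterior after n observations with total T = Σxᵢ is Gamma(α+n, β+T).
Posterior: Gamma(1.77+10, 6.83+42.83) = Gamma(11.77, 49.66).
Posterior mean of λ = α/β = 11.77/49.66 = 0.2370.

0.2370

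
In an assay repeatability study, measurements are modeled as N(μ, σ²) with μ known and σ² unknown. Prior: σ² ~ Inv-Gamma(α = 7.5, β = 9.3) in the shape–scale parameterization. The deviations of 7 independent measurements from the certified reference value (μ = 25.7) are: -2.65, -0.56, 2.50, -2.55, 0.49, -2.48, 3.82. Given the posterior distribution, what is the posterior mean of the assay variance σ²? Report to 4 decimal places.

2.9836

With known mean μ and an Inverse-Gamma(α, β) prior on σ², the Normal likelihood is conjugate: posterior is Inv-Gamma(α + n/2, β + Σ(xᵢ−μ)²/2).
Σ(xᵢ−μ)² = (-2.65)² + (-0.56)² + (2.50)² + (-2.55)² + (0.49)² + (-2.48)² + (3.82)² = 41.0715.
Posterior: Inv-Gamma(7.5 + 7/2, 9.3 + 41.0715/2) = Inv-Gamma(11.00, 29.83575).
E[σ²|data] = β/(α−1) = 29.83575/10.00 = 2.9836.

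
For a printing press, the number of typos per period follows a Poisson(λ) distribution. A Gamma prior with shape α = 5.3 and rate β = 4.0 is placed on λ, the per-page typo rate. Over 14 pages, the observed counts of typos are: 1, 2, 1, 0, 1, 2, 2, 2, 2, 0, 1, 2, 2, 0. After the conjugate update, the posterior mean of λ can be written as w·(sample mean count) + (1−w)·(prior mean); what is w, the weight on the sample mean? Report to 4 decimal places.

With a Gamma(shape α, rate β) prior, the Poisson likelihood is conjugate: the posterior is Gamma(α + ΣXᵢ, β + n).
Posterior mean = (α₀+S)/(β₀+n) = [n/(β₀+n)]·(S/n) + [β₀/(β₀+n)]·(α₀/β₀), so only n and β₀ enter the weight.
Weight on data w = n/(β₀+n) = 14/(4.0+14) = 14/18.0 = 0.7778.

0.7778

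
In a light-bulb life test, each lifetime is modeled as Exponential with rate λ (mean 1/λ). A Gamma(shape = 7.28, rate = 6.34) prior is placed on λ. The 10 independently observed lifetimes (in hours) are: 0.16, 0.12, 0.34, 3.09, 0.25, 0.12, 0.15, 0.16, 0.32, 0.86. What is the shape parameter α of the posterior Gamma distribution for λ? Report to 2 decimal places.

17.28

With a Gamma(shape α, rate β) prior on the exponential rate λ, the posterior after n observations with total T = Σxᵢ is Gamma(α+n, β+T).
Sum of observations T = 5.57 hours; n = 10.
Posterior: Gamma(7.28+10, 6.34+5.57) = Gamma(17.28, 11.91).
Posterior α = 17.28.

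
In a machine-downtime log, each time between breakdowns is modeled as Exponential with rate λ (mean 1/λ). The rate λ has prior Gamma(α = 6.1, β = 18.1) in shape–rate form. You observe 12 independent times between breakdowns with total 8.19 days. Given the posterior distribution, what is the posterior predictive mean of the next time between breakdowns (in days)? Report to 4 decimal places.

With a Gamma(shape α, rate β) prior on the exponential rate λ, the posterior after n observations with total T = Σxᵢ is Gamma(α+n, β+T).
Posterior: Gamma(6.1+12, 18.1+8.19) = Gamma(18.1, 26.29).
The predictive distribution for the next observation is Lomax; its mean is β/(α−1) = 26.29/17.1 = 1.5374.

1.5374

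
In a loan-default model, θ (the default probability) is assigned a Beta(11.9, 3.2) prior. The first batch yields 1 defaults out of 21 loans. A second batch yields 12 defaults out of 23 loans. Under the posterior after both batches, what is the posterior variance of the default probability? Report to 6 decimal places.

0.004057

The Beta prior is conjugate to a Binomial/Bernoulli likelihood; the update adds successes to α and failures to β.
After batch 1: Beta(11.9+1, 3.2+20) = Beta(12.9, 23.2).
After batch 2: Beta(12.9+12, 23.2+11) = Beta(24.9, 34.2).
Var = αβ/((α+β)²(α+β+1)) = 24.9·34.2/(59.1²·60.1) = 0.004057.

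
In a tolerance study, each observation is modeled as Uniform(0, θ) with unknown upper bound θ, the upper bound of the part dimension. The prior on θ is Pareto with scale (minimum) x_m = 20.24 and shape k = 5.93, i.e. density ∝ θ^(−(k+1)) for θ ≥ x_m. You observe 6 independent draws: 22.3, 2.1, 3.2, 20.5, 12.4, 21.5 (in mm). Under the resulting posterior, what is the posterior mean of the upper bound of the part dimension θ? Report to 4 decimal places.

A Pareto(scale x_m, shape k) prior on the upper bound θ of Uniform(0, θ) is conjugate: posterior is Pareto(max(x_m, max xᵢ), k + n).
Sample maximum = 22.3; prior scale x_m = 20.24 → posterior scale = max = 22.30.
Posterior shape = 5.93 + 6 = 11.93.
E[θ|data] = k·x_m/(k−1) = 11.93·22.30/10.93 = 24.3403.

24.3403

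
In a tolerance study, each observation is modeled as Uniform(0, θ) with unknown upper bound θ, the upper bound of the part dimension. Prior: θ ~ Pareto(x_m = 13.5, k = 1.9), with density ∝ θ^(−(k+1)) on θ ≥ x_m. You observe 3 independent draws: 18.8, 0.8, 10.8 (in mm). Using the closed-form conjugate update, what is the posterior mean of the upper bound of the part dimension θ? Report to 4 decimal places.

A Pareto(scale x_m, shape k) prior on the upper bound θ of Uniform(0, θ) is conjugate: posterior is Pareto(max(x_m, max xᵢ), k + n).
Sample maximum = 18.8; prior scale x_m = 13.5 → posterior scale = max = 18.8.
Posterior shape = 1.9 + 3 = 4.9.
E[θ|data] = k·x_m/(k−1) = 4.9·18.8/3.9 = 23.6205.

23.6205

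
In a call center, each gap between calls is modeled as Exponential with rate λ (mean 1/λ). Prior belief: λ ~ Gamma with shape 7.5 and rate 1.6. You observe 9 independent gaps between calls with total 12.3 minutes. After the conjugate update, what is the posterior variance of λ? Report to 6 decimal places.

0.085399

With a Gamma(shape α, rate β) prior on the exponential rate λ, the posterior after n observations with total T = Σxᵢ is Gamma(α+n, β+T).
Posterior: Gamma(7.5+9, 1.6+12.3) = Gamma(16.5, 13.9).
Var = α/β² = 0.085399.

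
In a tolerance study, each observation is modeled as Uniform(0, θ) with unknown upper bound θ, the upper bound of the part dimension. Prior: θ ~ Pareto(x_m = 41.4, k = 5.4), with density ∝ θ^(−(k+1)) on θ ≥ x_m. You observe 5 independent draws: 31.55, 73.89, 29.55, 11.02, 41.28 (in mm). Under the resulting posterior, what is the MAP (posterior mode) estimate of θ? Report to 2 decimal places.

A Pareto(scale x_m, shape k) prior on the upper bound θ of Uniform(0, θ) is conjugate: posterior is Pareto(max(x_m, max xᵢ), k + n).
Sample maximum = 73.89; prior scale x_m = 41.4 → posterior scale = max = 73.89.
Posterior shape = 5.4 + 5 = 10.4.
The Pareto density is decreasing on [x_m, ∞), so the mode is x_m = 73.89.

73.89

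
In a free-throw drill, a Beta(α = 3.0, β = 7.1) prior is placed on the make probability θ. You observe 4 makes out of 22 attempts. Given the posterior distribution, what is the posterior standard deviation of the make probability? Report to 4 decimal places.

0.0718

The Beta prior is conjugate to a Binomial/Bernoulli likelihood; the update adds successes to α and failures to β.
Posterior: Beta(α+k, β+n−k) = Beta(3.0+4, 7.1+18) = Beta(7.0, 25.1).
Var = αβ/((α+β)²(α+β+1)) = 7.0·25.1/(32.1²·33.1) = 0.00515150; SD = √0.00515150 = 0.0718.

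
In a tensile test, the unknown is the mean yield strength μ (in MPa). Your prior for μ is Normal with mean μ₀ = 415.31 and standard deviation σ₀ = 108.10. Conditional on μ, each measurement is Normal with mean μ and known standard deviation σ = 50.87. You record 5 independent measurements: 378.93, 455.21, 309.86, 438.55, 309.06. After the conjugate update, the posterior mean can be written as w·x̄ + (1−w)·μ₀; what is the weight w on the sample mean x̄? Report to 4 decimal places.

For Normal data with known variance σ², a Normal(μ₀, σ₀²) prior on μ is conjugate. Posterior precision = 1/σ₀² + n/σ²; posterior mean is the precision-weighted average of μ₀ and x̄.
σ₀² = 108.10² = 11685.61, σ² = 50.87² = 2587.7569. Prior precision 1/σ₀² = 1/11685.61; data precision n/σ² = 5/2587.7569.
w = (n/σ²)/(1/σ₀² + n/σ²) = n·σ₀²/(σ² + n·σ₀²) = 5·11685.61/(2587.7569 + 5·11685.61) = 58428.05/61015.8069 = 0.9576.

0.9576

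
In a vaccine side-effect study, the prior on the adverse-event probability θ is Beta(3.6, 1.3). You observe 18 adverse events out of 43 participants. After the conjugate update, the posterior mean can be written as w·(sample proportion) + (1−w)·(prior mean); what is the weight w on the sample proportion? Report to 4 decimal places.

0.8977

The Beta prior is conjugate to a Binomial/Bernoulli likelihood; the update adds successes to α and failures to β.
Posterior mean = (α₀+k)/(α₀+β₀+n) = [n/(α₀+β₀+n)]·(k/n) + [(α₀+β₀)/(α₀+β₀+n)]·α₀/(α₀+β₀), so only n and the prior enter the weight.
The weight on the data is w = n/(α₀+β₀+n) = 43/(3.6+1.3+43) = 43/47.9 = 0.8977.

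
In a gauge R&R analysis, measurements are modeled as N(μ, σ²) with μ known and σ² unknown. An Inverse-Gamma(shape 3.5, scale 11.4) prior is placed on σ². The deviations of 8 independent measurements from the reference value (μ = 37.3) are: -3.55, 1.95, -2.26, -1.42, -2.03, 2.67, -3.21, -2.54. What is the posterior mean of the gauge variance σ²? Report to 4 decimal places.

With known mean μ and an Inverse-Gamma(α, β) prior on σ², the Normal likelihood is conjugate: posterior is Inv-Gamma(α + n/2, β + Σ(xᵢ−μ)²/2).
Σ(xᵢ−μ)² = (-3.55)² + (1.95)² + (-2.26)² + (-1.42)² + (-2.03)² + (2.67)² + (-3.21)² + (-2.54)² = 51.5345.
Posterior: Inv-Gamma(3.5 + 8/2, 11.4 + 51.5345/2) = Inv-Gamma(7.50, 37.16725).
E[σ²|data] = β/(α−1) = 37.16725/6.50 = 5.7180.

5.7180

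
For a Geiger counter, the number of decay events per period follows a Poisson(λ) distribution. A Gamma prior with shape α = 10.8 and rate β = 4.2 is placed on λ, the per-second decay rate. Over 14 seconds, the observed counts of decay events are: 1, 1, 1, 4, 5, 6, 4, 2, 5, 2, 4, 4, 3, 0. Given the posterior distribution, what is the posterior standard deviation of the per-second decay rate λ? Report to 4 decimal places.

0.3993

With a Gamma(shape α, rate β) prior, the Poisson likelihood is conjugate: the posterior is Gamma(α + ΣXᵢ, β + n).
Sum of counts S = 42 over n = 14 seconds.
Posterior: Gamma(α+S, β+n) = Gamma(10.8+42, 4.2+14) = Gamma(52.8, 18.2).
SD = √α/β = √52.8/18.2 = 0.3993.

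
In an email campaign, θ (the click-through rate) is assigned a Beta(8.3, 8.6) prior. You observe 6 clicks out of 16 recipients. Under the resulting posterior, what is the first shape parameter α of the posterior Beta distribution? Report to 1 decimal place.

14.3

The Beta prior is conjugate to a Binomial/Bernoulli likelihood; the update adds successes to α and failures to β.
Posterior: Beta(α+k, β+n−k) = Beta(8.3+6, 8.6+10) = Beta(14.3, 18.6).
Posterior α = 14.3.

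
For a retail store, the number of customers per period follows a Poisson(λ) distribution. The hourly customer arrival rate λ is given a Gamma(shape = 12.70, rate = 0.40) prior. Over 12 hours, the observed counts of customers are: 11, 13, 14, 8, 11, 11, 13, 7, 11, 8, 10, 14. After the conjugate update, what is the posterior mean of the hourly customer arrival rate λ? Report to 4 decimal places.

With a Gamma(shape α, rate β) prior, the Poisson likelihood is conjugate: the posterior is Gamma(α + ΣXᵢ, β + n).
Sum of counts S = 131 over n = 12 hours.
Posterior: Gamma(α+S, β+n) = Gamma(12.70+131, 0.40+12) = Gamma(143.70, 12.40).
Posterior mean = α/β = 143.70/12.40 = 11.5887.

11.5887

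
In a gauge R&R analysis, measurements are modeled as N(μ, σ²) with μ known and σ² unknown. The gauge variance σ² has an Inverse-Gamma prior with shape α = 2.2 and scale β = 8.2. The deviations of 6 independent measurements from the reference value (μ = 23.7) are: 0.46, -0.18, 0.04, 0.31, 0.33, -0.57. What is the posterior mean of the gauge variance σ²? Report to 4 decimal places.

With known mean μ and an Inverse-Gamma(α, β) prior on σ², the Normal likelihood is conjugate: posterior is Inv-Gamma(α + n/2, β + Σ(xᵢ−μ)²/2).
Σ(xᵢ−μ)² = (0.46)² + (-0.18)² + (0.04)² + (0.31)² + (0.33)² + (-0.57)² = 0.7755.
Posterior: Inv-Gamma(2.2 + 6/2, 8.2 + 0.7755/2) = Inv-Gamma(5.20, 8.58775).
E[σ²|data] = β/(α−1) = 8.58775/4.20 = 2.0447.

2.0447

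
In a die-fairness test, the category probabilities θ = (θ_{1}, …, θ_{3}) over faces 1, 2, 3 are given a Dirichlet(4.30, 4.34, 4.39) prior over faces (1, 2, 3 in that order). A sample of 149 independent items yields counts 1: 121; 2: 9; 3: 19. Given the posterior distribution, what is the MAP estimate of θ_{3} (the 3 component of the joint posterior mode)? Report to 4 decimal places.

0.1408

The Dirichlet prior is conjugate to the Multinomial likelihood: each posterior αⱼ = prior αⱼ + observed count nⱼ.
Posterior concentration: (125.30, 13.34, 23.39), total = 162.03.
Joint mode component: (α_{3}−1)/(Σα−K) = 22.39/159.03 = 0.1408.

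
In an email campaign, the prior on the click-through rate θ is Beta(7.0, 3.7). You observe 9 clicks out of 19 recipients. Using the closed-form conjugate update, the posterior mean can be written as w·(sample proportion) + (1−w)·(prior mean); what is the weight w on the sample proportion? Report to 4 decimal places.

0.6397

The Beta prior is conjugate to a Binomial/Bernoulli likelihood; the update adds successes to α and failures to β.
Posterior mean = (α₀+k)/(α₀+β₀+n) = [n/(α₀+β₀+n)]·(k/n) + [(α₀+β₀)/(α₀+β₀+n)]·α₀/(α₀+β₀), so only n and the prior enter the weight.
The weight on the data is w = n/(α₀+β₀+n) = 19/(7.0+3.7+19) = 19/29.7 = 0.6397.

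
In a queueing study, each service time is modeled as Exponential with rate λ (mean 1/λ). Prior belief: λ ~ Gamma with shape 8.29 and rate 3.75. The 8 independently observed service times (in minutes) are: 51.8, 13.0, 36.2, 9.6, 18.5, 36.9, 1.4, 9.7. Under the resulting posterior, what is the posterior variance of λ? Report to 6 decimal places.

0.000498

With a Gamma(shape α, rate β) prior on the exponential rate λ, the posterior after n observations with total T = Σxᵢ is Gamma(α+n, β+T).
Sum of observations T = 177.1 minutes; n = 8.
Posterior: Gamma(8.29+8, 3.75+177.1) = Gamma(16.29, 180.85).
Var = α/β² = 0.000498.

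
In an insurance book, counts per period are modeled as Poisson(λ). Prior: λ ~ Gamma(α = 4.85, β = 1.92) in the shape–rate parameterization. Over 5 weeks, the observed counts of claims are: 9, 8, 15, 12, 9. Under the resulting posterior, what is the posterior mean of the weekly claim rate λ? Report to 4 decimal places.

8.3598

With a Gamma(shape α, rate β) prior, the Poisson likelihood is conjugate: the posterior is Gamma(α + ΣXᵢ, β + n).
Sum of counts S = 53 over n = 5 weeks.
Posterior: Gamma(α+S, β+n) = Gamma(4.85+53, 1.92+5) = Gamma(57.85, 6.92).
Posterior mean = α/β = 57.85/6.92 = 8.3598.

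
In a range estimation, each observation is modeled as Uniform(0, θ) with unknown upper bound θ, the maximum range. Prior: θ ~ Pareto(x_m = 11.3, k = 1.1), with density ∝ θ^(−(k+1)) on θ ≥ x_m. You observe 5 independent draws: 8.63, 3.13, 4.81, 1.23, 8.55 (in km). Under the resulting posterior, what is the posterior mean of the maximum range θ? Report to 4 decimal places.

A Pareto(scale x_m, shape k) prior on the upper bound θ of Uniform(0, θ) is conjugate: posterior is Pareto(max(x_m, max xᵢ), k + n).
Sample maximum = 8.63; prior scale x_m = 11.3 → posterior scale = max = 11.30.
Posterior shape = 1.1 + 5 = 6.1.
E[θ|data] = k·x_m/(k−1) = 6.1·11.30/5.1 = 13.5157.

13.5157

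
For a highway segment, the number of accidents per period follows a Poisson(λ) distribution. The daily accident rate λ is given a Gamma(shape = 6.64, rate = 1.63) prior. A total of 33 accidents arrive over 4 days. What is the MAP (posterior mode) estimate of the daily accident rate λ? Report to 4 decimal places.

With a Gamma(shape α, rate β) prior, the Poisson likelihood is conjugate: the posterior is Gamma(α + ΣXᵢ, β + n).
Posterior: Gamma(α+S, β+n) = Gamma(6.64+33, 1.63+4) = Gamma(39.64, 5.63).
Mode of Gamma(α,β) for α≥1 is (α−1)/β = 38.64/5.63 = 6.8632.

6.8632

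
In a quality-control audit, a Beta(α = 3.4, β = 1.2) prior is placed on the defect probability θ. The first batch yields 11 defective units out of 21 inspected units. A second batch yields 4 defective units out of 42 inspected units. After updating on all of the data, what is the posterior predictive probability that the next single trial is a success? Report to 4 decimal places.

The Beta prior is conjugate to a Binomial/Bernoulli likelihood; the update adds successes to α and failures to β.
After batch 1: Beta(3.4+11, 1.2+10) = Beta(14.4, 11.2).
After batch 2: Beta(14.4+4, 11.2+38) = Beta(18.4, 49.2).
For a single future Bernoulli trial, P(success | data) = α/(α+β) = 0.2722.

0.2722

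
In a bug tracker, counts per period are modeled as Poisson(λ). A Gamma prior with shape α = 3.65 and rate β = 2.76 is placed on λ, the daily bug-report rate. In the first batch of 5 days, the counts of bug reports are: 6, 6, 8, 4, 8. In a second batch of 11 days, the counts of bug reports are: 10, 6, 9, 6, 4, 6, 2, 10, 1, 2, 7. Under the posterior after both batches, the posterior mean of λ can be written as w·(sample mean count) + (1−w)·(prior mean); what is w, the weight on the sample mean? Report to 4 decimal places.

0.8529

With a Gamma(shape α, rate β) prior, the Poisson likelihood is conjugate: the posterior is Gamma(α + ΣXᵢ, β + n).
Total number of days: n = 5 + 11 = 16.
Posterior mean = (α₀+S)/(β₀+n) = [n/(β₀+n)]·(S/n) + [β₀/(β₀+n)]·(α₀/β₀), so only n and β₀ enter the weight.
Weight on data w = n/(β₀+n) = 16/(2.76+16) = 16/18.76 = 0.8529.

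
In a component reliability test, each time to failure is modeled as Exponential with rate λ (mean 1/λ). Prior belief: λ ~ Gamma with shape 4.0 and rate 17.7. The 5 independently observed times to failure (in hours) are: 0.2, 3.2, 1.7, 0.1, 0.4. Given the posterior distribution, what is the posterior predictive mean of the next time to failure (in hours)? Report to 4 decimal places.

2.9125

With a Gamma(shape α, rate β) prior on the exponential rate λ, the posterior after n observations with total T = Σxᵢ is Gamma(α+n, β+T).
Sum of observations T = 5.6 hours; n = 5.
Posterior: Gamma(4.0+5, 17.7+5.6) = Gamma(9.0, 23.3).
The predictive distribution for the next observation is Lomax; its mean is β/(α−1) = 23.3/8.0 = 2.9125.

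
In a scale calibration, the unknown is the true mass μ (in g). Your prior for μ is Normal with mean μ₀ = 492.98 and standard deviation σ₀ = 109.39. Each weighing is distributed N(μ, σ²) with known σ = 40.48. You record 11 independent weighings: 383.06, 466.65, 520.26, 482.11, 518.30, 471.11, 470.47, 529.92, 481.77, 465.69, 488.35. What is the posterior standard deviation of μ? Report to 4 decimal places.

For Normal data with known variance σ², a Normal(μ₀, σ₀²) prior on μ is conjugate. Posterior precision = 1/σ₀² + n/σ²; posterior mean is the precision-weighted average of μ₀ and x̄.
σ₀² = 109.39² = 11966.1721, σ² = 40.48² = 1638.6304; σ² + n·σ₀² = 1638.6304 + 11·11966.1721 = 133266.5235.
Posterior precision = 1/σ₀² + n/σ² = 1/11966.1721 + 11/1638.6304 = (σ² + n·σ₀²)/(σ₀²σ²) = 133266.5235/(11966.1721·1638.6304); posterior variance σₙ² = σ₀²σ²/(σ² + n·σ₀²) = 11966.1721·1638.6304/133266.5235 = 147.134726.
Posterior SD = √σₙ² = √(11966.1721·1638.6304/133266.5235) = 12.1299.

12.1299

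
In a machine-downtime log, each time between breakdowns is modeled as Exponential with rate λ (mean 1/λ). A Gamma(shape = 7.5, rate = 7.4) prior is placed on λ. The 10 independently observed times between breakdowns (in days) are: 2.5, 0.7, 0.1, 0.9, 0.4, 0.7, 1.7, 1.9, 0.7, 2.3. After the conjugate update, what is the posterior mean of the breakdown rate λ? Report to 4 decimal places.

0.9067

With a Gamma(shape α, rate β) prior on the exponential rate λ, the posterior after n observations with total T = Σxᵢ is Gamma(α+n, β+T).
Sum of observations T = 11.9 days; n = 10.
Posterior: Gamma(7.5+10, 7.4+11.9) = Gamma(17.5, 19.3).
Posterior mean of λ = α/β = 17.5/19.3 = 0.9067.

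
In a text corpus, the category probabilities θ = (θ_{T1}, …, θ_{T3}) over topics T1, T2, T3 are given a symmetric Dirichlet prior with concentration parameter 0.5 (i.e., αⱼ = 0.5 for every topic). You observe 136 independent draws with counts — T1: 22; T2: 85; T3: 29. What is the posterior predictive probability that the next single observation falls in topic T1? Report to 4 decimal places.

The Dirichlet prior is conjugate to the Multinomial likelihood: each posterior αⱼ = prior αⱼ + observed count nⱼ.
Posterior concentration: (22.5, 85.5, 29.5), total = 137.5.
P(next = T1 | data) = α_{T1}/Σα = 0.1636.

0.1636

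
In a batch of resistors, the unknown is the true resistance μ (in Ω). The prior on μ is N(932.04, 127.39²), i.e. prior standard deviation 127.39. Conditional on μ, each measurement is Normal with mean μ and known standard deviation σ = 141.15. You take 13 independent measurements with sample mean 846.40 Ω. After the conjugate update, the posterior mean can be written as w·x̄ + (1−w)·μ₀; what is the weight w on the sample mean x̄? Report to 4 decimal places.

For Normal data with known variance σ², a Normal(μ₀, σ₀²) prior on μ is conjugate. Posterior precision = 1/σ₀² + n/σ²; posterior mean is the precision-weighted average of μ₀ and x̄.
σ₀² = 127.39² = 16228.2121, σ² = 141.15² = 19923.3225. Prior precision 1/σ₀² = 1/16228.2121; data precision n/σ² = 13/19923.3225.
w = (n/σ²)/(1/σ₀² + n/σ²) = n·σ₀²/(σ² + n·σ₀²) = 13·16228.2121/(19923.3225 + 13·16228.2121) = 210966.7573/230890.0798 = 0.9137.

0.9137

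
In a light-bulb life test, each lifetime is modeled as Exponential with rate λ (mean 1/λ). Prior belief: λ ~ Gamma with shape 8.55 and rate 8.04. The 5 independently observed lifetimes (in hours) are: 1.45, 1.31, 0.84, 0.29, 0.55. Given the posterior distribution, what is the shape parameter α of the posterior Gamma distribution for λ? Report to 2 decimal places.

With a Gamma(shape α, rate β) prior on the exponential rate λ, the posterior after n observations with total T = Σxᵢ is Gamma(α+n, β+T).
Sum of observations T = 4.44 hours; n = 5.
Posterior: Gamma(8.55+5, 8.04+4.44) = Gamma(13.55, 12.48).
Posterior α = 13.55.

13.55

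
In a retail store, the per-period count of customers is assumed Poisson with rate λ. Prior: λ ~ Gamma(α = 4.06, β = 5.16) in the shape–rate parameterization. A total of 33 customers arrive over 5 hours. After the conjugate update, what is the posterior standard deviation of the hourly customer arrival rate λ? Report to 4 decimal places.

0.5992

With a Gamma(shape α, rate β) prior, the Poisson likelihood is conjugate: the posterior is Gamma(α + ΣXᵢ, β + n).
Posterior: Gamma(α+S, β+n) = Gamma(4.06+33, 5.16+5) = Gamma(37.06, 10.16).
SD = √α/β = √37.06/10.16 = 0.5992.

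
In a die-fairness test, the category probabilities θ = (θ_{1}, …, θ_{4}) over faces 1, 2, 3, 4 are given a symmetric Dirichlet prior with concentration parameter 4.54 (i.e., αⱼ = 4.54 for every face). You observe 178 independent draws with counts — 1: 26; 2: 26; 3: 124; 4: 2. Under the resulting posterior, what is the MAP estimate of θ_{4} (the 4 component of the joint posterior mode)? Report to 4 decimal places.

The Dirichlet prior is conjugate to the Multinomial likelihood: each posterior αⱼ = prior αⱼ + observed count nⱼ.
Posterior concentration: (30.54, 30.54, 128.54, 6.54), total = 196.16.
Joint mode component: (α_{4}−1)/(Σα−K) = 5.54/192.16 = 0.0288.

0.0288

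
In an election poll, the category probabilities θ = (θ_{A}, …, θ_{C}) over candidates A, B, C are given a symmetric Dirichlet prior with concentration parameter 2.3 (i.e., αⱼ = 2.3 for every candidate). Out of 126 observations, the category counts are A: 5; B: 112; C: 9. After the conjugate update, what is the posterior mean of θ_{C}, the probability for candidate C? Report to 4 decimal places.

0.0850

The Dirichlet prior is conjugate to the Multinomial likelihood: each posterior αⱼ = prior αⱼ + observed count nⱼ.
Posterior concentration: (7.3, 114.3, 11.3), total = 132.9.
E[θ_{C}|data] = α_{C}/Σα = 11.3/132.9 = 0.0850.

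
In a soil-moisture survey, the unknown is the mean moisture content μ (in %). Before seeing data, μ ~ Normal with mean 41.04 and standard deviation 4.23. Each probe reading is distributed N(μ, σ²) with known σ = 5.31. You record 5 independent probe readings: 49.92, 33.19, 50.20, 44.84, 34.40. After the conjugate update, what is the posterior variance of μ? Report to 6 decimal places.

4.287841

For Normal data with known variance σ², a Normal(μ₀, σ₀²) prior on μ is conjugate. Posterior precision = 1/σ₀² + n/σ²; posterior mean is the precision-weighted average of μ₀ and x̄.
σ₀² = 4.23² = 17.8929, σ² = 5.31² = 28.1961; σ² + n·σ₀² = 28.1961 + 5·17.8929 = 117.6606.
Posterior precision = 1/σ₀² + n/σ² = 1/17.8929 + 5/28.1961 = (σ² + n·σ₀²)/(σ₀²σ²) = 117.6606/(17.8929·28.1961); posterior variance σₙ² = σ₀²σ²/(σ² + n·σ₀²) = 17.8929·28.1961/117.6606 = 4.287841.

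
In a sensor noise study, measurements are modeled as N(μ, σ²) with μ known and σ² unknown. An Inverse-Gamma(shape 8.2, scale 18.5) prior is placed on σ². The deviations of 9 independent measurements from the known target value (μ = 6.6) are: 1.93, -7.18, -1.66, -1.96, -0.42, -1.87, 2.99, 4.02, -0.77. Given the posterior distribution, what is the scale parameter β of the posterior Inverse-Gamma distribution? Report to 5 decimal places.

With known mean μ and an Inverse-Gamma(α, β) prior on σ², the Normal likelihood is conjugate: posterior is Inv-Gamma(α + n/2, β + Σ(xᵢ−μ)²/2).
Σ(xᵢ−μ)² = (1.93)² + (-7.18)² + (-1.66)² + (-1.96)² + (-0.42)² + (-1.87)² + (2.99)² + (4.02)² + (-0.77)² = 91.2412.
Posterior: Inv-Gamma(8.2 + 9/2, 18.5 + 91.2412/2) = Inv-Gamma(12.70, 64.12060).
Posterior β = 64.12060.

64.12060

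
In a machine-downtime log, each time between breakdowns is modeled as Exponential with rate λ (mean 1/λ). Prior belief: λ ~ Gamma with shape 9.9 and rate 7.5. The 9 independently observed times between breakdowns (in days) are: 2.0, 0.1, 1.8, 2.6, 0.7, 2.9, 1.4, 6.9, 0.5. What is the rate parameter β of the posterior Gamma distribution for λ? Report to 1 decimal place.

26.4

With a Gamma(shape α, rate β) prior on the exponential rate λ, the posterior after n observations with total T = Σxᵢ is Gamma(α+n, β+T).
Sum of observations T = 18.9 days; n = 9.
Posterior: Gamma(9.9+9, 7.5+18.9) = Gamma(18.9, 26.4).
Posterior β = 26.4.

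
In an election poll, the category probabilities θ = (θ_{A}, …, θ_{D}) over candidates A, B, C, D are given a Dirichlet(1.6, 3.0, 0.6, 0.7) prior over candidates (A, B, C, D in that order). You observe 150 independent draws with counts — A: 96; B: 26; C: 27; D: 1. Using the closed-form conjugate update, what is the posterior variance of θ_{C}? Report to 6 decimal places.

0.000929

The Dirichlet prior is conjugate to the Multinomial likelihood: each posterior αⱼ = prior αⱼ + observed count nⱼ.
Posterior concentration: (97.6, 29.0, 27.6, 1.7), total = 155.9.
Var[θ_j] = α_j(Σα−α_j)/((Σα)²(Σα+1)) = 27.6·128.3/(155.9²·156.9) = 0.000929.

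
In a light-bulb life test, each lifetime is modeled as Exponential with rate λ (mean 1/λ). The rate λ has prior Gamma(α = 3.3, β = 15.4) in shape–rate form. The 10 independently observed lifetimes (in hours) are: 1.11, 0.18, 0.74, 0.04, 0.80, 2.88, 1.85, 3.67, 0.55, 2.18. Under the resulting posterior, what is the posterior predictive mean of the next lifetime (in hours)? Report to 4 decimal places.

2.3902

With a Gamma(shape α, rate β) prior on the exponential rate λ, the posterior after n observations with total T = Σxᵢ is Gamma(α+n, β+T).
Sum of observations T = 14.00 hours; n = 10.
Posterior: Gamma(3.3+10, 15.4+14.00) = Gamma(13.3, 29.40).
The predictive distribution for the next observation is Lomax; its mean is β/(α−1) = 29.40/12.3 = 2.3902.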